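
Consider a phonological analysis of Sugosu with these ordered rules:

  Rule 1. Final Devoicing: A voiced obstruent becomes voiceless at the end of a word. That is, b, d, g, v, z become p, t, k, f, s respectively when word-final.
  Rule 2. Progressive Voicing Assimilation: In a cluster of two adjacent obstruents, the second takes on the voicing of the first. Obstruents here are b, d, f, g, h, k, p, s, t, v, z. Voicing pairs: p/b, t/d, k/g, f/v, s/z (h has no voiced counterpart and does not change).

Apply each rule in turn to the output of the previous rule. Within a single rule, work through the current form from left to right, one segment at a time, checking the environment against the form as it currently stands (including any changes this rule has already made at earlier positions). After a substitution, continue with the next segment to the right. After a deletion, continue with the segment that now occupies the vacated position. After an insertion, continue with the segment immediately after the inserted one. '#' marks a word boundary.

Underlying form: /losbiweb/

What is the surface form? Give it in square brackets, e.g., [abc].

[lospiwep]

Rule 1 Final Devoicing: [losbiweb] → [losbiwep]
Rule 2 Progressive Voicing Assimilation: [losbiwep] → [lospiwep]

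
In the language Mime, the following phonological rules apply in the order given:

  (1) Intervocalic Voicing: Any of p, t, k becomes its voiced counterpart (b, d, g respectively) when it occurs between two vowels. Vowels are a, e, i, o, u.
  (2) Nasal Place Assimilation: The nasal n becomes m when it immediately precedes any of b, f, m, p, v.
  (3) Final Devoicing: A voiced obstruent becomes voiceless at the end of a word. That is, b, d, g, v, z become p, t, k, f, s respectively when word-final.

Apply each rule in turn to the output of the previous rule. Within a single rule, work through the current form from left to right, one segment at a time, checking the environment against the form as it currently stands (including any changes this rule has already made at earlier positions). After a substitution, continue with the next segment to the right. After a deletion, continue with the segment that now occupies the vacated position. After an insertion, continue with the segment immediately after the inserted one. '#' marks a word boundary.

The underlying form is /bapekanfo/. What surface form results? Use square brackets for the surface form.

(1) Intervocalic Voicing: [bapekanfo] → [babeganfo]
(2) Nasal Place Assimilation: [babeganfo] → [babegamfo]
(3) Final Devoicing: no change — [babegamfo]

[babegamfo]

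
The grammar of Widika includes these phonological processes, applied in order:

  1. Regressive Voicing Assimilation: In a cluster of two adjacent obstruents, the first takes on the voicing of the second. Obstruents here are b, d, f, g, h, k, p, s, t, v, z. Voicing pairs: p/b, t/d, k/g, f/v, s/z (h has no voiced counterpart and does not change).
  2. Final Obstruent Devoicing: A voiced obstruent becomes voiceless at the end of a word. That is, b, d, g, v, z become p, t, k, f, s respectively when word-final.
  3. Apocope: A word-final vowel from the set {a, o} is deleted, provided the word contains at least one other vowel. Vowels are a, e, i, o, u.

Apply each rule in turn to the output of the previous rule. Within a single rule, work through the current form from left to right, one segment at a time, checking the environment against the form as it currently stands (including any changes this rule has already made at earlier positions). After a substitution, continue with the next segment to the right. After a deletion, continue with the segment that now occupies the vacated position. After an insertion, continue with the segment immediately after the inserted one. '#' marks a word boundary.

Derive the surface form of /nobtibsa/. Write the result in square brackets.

[noptips]

1 Regressive Voicing Assimilation: [nobtibsa] → [noptipsa]
2 Final Obstruent Devoicing: no change — [noptipsa]
3 Apocope: [noptipsa] → [noptips]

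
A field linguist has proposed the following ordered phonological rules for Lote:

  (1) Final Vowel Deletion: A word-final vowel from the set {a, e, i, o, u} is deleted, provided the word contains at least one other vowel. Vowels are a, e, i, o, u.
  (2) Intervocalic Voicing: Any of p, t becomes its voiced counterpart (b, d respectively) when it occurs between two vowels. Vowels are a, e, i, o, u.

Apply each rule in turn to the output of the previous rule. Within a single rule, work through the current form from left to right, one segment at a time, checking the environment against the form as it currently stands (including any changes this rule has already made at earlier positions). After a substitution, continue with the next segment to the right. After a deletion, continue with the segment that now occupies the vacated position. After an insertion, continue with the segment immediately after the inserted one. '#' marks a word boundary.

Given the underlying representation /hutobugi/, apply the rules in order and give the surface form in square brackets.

[hudobug]

(1) Final Vowel Deletion: [hutobugi] → [hutobug]
(2) Intervocalic Voicing: [hutobug] → [hudobug]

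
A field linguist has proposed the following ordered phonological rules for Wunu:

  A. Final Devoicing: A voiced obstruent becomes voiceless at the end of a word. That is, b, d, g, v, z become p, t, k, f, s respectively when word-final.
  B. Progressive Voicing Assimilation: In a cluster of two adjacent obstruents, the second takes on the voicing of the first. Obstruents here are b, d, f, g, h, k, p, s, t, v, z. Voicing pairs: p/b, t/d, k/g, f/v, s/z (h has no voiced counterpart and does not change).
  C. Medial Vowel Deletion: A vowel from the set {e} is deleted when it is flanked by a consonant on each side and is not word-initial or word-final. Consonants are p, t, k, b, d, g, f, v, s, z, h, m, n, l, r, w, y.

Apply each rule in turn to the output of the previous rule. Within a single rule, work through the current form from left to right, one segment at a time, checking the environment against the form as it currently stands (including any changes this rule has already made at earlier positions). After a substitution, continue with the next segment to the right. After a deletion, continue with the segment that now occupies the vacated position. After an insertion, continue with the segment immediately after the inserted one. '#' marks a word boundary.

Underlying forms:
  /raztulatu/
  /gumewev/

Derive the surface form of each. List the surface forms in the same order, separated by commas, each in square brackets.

/raztulatu/:
  A Final Devoicing: no change — [raztulatu]
  B Progressive Voicing Assimilation: [raztulatu] → [razdulatu]
  C Medial Vowel Deletion: no change — [razdulatu]
/gumewev/:
  A Final Devoicing: [gumewev] → [gumewef]
  B Progressive Voicing Assimilation: no change — [gumewef]
  C Medial Vowel Deletion: [gumewef] → [gumwf]

[razdulatu], [gumwf]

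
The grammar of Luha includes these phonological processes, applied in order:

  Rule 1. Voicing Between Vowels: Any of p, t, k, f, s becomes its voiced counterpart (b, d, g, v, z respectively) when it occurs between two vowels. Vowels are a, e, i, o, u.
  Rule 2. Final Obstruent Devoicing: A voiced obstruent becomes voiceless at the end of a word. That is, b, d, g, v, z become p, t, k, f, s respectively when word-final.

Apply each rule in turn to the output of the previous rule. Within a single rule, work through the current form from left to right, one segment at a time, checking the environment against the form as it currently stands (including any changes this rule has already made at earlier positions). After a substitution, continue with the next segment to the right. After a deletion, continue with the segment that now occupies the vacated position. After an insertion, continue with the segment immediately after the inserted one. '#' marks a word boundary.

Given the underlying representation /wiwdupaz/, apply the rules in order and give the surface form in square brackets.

[wiwdubas]

Rule 1 Voicing Between Vowels: [wiwdupaz] → [wiwdubaz]
Rule 2 Final Obstruent Devoicing: [wiwdubaz] → [wiwdubas]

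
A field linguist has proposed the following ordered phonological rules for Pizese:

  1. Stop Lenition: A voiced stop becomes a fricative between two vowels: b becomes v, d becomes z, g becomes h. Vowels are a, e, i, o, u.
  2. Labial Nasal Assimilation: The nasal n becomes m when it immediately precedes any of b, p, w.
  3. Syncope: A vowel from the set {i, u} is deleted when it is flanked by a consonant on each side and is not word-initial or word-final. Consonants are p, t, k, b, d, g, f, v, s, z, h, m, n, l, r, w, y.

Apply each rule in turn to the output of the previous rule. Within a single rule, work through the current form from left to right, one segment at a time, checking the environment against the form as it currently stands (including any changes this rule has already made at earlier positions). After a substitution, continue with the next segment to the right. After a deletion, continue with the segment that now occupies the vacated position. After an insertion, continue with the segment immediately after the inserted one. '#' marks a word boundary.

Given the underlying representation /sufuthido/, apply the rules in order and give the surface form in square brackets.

[sfthzo]

1 Stop Lenition: [sufuthido] → [sufuthizo]
2 Labial Nasal Assimilation: no change — [sufuthizo]
3 Syncope: [sufuthizo] → [sfthzo]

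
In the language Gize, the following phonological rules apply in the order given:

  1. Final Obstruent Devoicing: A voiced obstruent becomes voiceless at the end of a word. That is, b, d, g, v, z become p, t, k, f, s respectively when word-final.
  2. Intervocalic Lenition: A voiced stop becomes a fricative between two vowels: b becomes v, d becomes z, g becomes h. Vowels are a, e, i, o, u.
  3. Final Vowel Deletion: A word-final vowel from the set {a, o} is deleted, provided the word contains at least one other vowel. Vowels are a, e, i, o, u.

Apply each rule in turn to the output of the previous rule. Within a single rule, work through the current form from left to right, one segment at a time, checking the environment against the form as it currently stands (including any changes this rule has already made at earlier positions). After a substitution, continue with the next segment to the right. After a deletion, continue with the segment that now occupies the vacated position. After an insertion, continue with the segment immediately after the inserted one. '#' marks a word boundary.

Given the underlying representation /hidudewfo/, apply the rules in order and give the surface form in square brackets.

[hizuzewf]

1 Final Obstruent Devoicing: no change — [hidudewfo]
2 Intervocalic Lenition: [hidudewfo] → [hizuzewfo]
3 Final Vowel Deletion: [hizuzewfo] → [hizuzewf]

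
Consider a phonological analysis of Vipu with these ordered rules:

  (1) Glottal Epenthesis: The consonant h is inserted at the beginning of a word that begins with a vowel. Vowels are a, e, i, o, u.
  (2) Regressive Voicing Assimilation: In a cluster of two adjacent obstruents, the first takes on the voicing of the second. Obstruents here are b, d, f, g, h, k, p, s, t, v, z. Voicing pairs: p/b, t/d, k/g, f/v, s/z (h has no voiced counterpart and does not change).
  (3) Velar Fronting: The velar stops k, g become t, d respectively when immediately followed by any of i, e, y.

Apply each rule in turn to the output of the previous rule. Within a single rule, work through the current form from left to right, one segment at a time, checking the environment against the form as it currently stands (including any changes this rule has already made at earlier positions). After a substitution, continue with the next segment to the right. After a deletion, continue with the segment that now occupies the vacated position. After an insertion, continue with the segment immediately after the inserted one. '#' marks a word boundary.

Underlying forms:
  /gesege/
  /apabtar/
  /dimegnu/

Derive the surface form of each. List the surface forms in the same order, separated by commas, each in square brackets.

/gesege/:
  (1) Glottal Epenthesis: no change — [gesege]
  (2) Regressive Voicing Assimilation: no change — [gesege]
  (3) Velar Fronting: [gesege] → [desede]
/apabtar/:
  (1) Glottal Epenthesis: [apabtar] → [hapabtar]
  (2) Regressive Voicing Assimilation: [hapabtar] → [hapaptar]
  (3) Velar Fronting: no change — [hapaptar]
/dimegnu/:
  (1) Glottal Epenthesis: no change — [dimegnu]
  (2) Regressive Voicing Assimilation: no change — [dimegnu]
  (3) Velar Fronting: no change — [dimegnu]

[desede], [hapaptar], [dimegnu]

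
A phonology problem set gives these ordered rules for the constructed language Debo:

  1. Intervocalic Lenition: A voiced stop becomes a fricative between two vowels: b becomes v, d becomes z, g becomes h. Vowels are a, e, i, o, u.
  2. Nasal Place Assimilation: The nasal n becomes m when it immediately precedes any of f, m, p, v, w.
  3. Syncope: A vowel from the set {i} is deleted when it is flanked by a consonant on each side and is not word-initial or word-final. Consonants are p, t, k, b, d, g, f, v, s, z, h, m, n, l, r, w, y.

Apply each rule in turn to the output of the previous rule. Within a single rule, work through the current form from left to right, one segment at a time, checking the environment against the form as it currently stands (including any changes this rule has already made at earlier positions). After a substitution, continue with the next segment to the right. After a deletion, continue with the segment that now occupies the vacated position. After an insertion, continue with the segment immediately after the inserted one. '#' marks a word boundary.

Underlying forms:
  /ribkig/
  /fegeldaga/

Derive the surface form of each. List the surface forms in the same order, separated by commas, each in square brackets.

/ribkig/:
  1 Intervocalic Lenition: no change — [ribkig]
  2 Nasal Place Assimilation: no change — [ribkig]
  3 Syncope: [ribkig] → [rbkg]
/fegeldaga/:
  1 Intervocalic Lenition: [fegeldaga] → [feheldaha]
  2 Nasal Place Assimilation: no change — [feheldaha]
  3 Syncope: no change — [feheldaha]

[rbkg], [feheldaha]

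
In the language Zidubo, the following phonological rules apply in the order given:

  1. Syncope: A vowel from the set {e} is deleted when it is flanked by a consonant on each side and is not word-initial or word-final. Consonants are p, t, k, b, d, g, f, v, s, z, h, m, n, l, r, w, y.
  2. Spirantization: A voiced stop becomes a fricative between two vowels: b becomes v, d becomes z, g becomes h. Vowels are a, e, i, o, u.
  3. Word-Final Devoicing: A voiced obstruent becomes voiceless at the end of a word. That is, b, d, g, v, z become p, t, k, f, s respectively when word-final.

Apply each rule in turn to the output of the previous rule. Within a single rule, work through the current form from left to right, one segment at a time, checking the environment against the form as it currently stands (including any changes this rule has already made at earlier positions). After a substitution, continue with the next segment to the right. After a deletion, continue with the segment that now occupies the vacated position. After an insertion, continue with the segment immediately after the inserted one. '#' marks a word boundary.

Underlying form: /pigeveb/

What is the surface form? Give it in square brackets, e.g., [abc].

[pigvp]

1 Syncope: [pigeveb] → [pigvb]
2 Spirantization: no change — [pigvb]
3 Word-Final Devoicing: [pigvb] → [pigvp]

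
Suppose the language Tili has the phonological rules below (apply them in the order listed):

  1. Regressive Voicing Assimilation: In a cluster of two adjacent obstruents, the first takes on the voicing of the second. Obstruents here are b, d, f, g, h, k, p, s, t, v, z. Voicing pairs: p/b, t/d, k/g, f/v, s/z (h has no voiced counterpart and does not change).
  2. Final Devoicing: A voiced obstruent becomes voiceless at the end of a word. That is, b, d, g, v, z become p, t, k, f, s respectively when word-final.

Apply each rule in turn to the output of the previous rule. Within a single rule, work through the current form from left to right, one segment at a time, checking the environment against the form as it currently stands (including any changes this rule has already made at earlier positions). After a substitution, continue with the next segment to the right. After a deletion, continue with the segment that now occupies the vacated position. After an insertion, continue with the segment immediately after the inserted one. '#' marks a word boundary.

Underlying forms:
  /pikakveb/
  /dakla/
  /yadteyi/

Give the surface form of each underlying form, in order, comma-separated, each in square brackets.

[pikagvep], [dakla], [yatteyi]

/pikakveb/:
  1 Regressive Voicing Assimilation: [pikakveb] → [pikagveb]
  2 Final Devoicing: [pikagveb] → [pikagvep]
/dakla/:
  1 Regressive Voicing Assimilation: no change — [dakla]
  2 Final Devoicing: no change — [dakla]
/yadteyi/:
  1 Regressive Voicing Assimilation: [yadteyi] → [yatteyi]
  2 Final Devoicing: no change — [yatteyi]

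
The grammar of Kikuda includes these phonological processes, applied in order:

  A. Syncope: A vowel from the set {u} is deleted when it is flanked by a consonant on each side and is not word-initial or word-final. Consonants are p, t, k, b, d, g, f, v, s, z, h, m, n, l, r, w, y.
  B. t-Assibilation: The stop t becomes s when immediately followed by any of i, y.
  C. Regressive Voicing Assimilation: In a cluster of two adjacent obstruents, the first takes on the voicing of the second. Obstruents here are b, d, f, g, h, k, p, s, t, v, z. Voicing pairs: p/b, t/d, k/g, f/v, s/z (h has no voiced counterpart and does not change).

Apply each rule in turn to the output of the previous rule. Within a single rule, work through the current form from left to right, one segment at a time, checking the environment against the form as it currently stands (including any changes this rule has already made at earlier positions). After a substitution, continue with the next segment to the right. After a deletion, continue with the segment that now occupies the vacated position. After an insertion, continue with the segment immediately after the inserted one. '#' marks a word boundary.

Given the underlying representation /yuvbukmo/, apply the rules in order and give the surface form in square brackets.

[yvpkmo]

A Syncope: [yuvbukmo] → [yvbkmo]
B t-Assibilation: no change — [yvbkmo]
C Regressive Voicing Assimilation: [yvbkmo] → [yvpkmo]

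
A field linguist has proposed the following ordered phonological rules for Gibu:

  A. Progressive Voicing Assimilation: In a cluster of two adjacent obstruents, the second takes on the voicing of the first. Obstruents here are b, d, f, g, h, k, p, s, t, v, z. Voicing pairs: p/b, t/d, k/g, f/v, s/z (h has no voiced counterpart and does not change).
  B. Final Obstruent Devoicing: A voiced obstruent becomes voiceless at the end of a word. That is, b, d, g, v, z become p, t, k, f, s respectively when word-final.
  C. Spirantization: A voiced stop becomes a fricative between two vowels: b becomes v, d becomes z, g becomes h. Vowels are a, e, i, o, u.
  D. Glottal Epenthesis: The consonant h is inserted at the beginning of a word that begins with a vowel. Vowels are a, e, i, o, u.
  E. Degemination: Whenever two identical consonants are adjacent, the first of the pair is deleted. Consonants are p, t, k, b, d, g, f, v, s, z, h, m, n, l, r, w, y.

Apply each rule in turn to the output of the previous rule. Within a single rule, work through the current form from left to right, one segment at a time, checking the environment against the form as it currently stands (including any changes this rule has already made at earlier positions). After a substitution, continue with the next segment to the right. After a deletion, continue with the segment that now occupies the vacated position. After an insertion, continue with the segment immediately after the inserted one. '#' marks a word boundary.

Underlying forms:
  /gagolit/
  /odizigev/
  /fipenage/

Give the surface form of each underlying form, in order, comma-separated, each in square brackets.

/gagolit/:
  A Progressive Voicing Assimilation: no change — [gagolit]
  B Final Obstruent Devoicing: no change — [gagolit]
  C Spirantization: [gagolit] → [gaholit]
  D Glottal Epenthesis: no change — [gaholit]
  E Degemination: no change — [gaholit]
/odizigev/:
  A Progressive Voicing Assimilation: no change — [odizigev]
  B Final Obstruent Devoicing: [odizigev] → [odizigef]
  C Spirantization: [odizigef] → [ozizihef]
  D Glottal Epenthesis: [ozizihef] → [hozizihef]
  E Degemination: no change — [hozizihef]
/fipenage/:
  A Progressive Voicing Assimilation: no change — [fipenage]
  B Final Obstruent Devoicing: no change — [fipenage]
  C Spirantization: [fipenage] → [fipenahe]
  D Glottal Epenthesis: no change — [fipenahe]
  E Degemination: no change — [fipenahe]

[gaholit], [hozizihef], [fipenahe]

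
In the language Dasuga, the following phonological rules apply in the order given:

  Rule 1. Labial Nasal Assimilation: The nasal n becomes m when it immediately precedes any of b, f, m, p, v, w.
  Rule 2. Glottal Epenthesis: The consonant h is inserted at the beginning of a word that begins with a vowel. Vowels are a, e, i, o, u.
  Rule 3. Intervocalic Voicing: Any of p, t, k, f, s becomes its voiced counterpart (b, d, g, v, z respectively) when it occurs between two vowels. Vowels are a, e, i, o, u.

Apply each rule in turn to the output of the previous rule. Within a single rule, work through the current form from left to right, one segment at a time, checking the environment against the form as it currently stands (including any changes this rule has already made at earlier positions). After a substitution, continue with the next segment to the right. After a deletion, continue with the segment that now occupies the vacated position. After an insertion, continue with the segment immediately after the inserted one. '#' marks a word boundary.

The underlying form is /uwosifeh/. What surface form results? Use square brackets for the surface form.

[huwoziveh]

Rule 1 Labial Nasal Assimilation: no change — [uwosifeh]
Rule 2 Glottal Epenthesis: [uwosifeh] → [huwosifeh]
Rule 3 Intervocalic Voicing: [huwosifeh] → [huwoziveh]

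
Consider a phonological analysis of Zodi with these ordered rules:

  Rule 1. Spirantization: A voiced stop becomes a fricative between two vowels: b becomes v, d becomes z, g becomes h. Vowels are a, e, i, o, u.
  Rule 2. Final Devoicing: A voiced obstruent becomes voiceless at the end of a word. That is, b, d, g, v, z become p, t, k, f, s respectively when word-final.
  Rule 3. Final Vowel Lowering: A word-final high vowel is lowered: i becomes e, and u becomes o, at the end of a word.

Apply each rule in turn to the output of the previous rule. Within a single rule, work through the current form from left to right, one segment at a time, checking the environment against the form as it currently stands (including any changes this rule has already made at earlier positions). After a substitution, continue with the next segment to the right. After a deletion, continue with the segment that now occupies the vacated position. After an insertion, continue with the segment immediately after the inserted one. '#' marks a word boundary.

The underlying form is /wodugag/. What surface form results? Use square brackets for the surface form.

[wozuhak]

Rule 1 Spirantization: [wodugag] → [wozuhag]
Rule 2 Final Devoicing: [wozuhag] → [wozuhak]
Rule 3 Final Vowel Lowering: no change — [wozuhak]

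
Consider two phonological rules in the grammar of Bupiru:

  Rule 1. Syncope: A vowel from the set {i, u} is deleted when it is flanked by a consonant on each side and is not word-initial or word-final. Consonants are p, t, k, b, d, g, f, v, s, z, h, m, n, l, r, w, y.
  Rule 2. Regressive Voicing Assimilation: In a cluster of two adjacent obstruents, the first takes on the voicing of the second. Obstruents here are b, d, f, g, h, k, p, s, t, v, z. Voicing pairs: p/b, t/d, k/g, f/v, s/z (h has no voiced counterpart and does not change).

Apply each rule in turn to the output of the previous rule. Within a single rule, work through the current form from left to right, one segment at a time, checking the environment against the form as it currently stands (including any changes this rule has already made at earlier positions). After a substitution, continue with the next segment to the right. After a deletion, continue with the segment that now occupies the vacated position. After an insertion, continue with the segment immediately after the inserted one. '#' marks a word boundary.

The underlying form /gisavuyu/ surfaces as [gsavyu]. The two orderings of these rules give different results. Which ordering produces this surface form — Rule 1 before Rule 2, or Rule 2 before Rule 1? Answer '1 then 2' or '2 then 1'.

Order 1 then 2:
  1 Syncope: [gisavuyu] → [gsavyu]
  2 Regressive Voicing Assimilation: [gsavyu] → [ksavyu]
  result: [ksavyu]
Order 2 then 1:
  2 Regressive Voicing Assimilation: no change — [gisavuyu]
  1 Syncope: [gisavuyu] → [gsavyu]
  result: [gsavyu]

2 then 1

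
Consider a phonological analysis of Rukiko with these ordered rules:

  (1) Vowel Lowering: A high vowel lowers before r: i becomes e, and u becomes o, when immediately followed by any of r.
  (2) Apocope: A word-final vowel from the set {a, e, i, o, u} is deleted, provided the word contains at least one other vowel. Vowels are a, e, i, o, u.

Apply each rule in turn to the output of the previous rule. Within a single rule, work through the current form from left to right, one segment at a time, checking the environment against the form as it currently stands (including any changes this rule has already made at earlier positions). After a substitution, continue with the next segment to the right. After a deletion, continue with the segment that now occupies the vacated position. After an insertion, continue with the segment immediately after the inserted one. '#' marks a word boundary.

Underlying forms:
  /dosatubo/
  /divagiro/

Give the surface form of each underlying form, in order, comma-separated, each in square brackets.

/dosatubo/:
  (1) Vowel Lowering: no change — [dosatubo]
  (2) Apocope: [dosatubo] → [dosatub]
/divagiro/:
  (1) Vowel Lowering: [divagiro] → [divagero]
  (2) Apocope: [divagero] → [divager]

[dosatub], [divager]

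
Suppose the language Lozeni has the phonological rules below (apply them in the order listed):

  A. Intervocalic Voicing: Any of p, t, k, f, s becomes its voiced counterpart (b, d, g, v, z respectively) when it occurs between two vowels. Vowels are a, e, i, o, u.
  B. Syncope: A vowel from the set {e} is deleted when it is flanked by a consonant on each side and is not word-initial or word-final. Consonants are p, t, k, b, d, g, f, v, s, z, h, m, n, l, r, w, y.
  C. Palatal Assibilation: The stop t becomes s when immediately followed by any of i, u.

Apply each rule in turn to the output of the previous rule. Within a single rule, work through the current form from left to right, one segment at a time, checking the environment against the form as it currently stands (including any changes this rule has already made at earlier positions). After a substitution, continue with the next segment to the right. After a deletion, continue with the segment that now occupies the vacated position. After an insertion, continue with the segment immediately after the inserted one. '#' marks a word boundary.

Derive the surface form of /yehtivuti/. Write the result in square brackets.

A Intervocalic Voicing: [yehtivuti] → [yehtivudi]
B Syncope: [yehtivudi] → [yhtivudi]
C Palatal Assibilation: [yhtivudi] → [yhsivudi]

[yhsivudi]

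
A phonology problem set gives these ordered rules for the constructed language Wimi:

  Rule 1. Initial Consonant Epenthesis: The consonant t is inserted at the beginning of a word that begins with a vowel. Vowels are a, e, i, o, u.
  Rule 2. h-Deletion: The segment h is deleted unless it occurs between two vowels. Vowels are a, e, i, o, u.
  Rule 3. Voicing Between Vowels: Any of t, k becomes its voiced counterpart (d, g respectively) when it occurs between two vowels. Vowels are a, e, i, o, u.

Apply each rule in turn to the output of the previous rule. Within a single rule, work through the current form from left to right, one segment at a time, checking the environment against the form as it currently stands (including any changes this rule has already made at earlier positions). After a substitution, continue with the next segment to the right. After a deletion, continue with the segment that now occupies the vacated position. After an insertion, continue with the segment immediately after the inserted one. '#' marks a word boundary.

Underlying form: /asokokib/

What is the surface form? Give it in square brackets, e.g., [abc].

Rule 1 Initial Consonant Epenthesis: [asokokib] → [tasokokib]
Rule 2 h-Deletion: no change — [tasokokib]
Rule 3 Voicing Between Vowels: [tasokokib] → [tasogogib]

[tasogogib]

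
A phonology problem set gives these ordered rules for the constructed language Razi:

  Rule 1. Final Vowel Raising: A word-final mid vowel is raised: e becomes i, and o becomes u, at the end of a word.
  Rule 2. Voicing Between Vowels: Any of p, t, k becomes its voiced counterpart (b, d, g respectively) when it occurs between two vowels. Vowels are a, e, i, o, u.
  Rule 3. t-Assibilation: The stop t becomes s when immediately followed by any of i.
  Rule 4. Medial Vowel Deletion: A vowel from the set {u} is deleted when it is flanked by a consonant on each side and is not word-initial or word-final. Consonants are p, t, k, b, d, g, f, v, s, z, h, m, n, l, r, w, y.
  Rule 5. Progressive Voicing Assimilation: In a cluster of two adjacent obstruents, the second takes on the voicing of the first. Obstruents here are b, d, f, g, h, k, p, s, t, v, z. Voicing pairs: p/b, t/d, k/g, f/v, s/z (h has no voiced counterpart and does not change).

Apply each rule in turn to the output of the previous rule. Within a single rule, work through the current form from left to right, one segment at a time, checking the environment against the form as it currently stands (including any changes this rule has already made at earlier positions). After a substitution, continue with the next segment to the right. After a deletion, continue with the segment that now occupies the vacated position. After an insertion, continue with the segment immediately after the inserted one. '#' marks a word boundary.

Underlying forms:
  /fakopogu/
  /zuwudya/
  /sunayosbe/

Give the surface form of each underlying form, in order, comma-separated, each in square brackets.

/fakopogu/:
  Rule 1 Final Vowel Raising: no change — [fakopogu]
  Rule 2 Voicing Between Vowels: [fakopogu] → [fagobogu]
  Rule 3 t-Assibilation: no change — [fagobogu]
  Rule 4 Medial Vowel Deletion: no change — [fagobogu]
  Rule 5 Progressive Voicing Assimilation: no change — [fagobogu]
/zuwudya/:
  Rule 1 Final Vowel Raising: no change — [zuwudya]
  Rule 2 Voicing Between Vowels: no change — [zuwudya]
  Rule 3 t-Assibilation: no change — [zuwudya]
  Rule 4 Medial Vowel Deletion: [zuwudya] → [zwdya]
  Rule 5 Progressive Voicing Assimilation: no change — [zwdya]
/sunayosbe/:
  Rule 1 Final Vowel Raising: [sunayosbe] → [sunayosbi]
  Rule 2 Voicing Between Vowels: no change — [sunayosbi]
  Rule 3 t-Assibilation: no change — [sunayosbi]
  Rule 4 Medial Vowel Deletion: [sunayosbi] → [snayosbi]
  Rule 5 Progressive Voicing Assimilation: [snayosbi] → [snayospi]

[fagobogu], [zwdya], [snayospi]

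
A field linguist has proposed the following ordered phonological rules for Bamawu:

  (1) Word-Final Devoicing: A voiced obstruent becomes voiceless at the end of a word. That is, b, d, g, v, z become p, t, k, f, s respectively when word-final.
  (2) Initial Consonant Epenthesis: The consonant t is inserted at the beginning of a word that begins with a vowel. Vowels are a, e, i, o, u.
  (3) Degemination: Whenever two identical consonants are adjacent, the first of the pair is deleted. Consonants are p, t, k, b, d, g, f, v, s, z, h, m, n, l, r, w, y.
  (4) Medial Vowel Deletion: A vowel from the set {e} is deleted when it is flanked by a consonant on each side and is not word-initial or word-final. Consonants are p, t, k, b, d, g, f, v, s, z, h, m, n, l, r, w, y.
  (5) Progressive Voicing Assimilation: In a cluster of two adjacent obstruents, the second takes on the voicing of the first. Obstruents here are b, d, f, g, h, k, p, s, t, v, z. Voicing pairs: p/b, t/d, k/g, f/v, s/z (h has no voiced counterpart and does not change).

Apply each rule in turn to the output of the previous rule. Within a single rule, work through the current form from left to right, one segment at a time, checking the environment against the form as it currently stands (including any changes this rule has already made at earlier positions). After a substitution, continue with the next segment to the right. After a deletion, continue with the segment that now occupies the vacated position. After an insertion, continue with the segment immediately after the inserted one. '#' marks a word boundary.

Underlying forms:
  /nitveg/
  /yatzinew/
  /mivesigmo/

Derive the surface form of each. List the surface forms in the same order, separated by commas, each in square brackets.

/nitveg/:
  (1) Word-Final Devoicing: [nitveg] → [nitvek]
  (2) Initial Consonant Epenthesis: no change — [nitvek]
  (3) Degemination: no change — [nitvek]
  (4) Medial Vowel Deletion: [nitvek] → [nitvk]
  (5) Progressive Voicing Assimilation: [nitvk] → [nitfk]
/yatzinew/:
  (1) Word-Final Devoicing: no change — [yatzinew]
  (2) Initial Consonant Epenthesis: no change — [yatzinew]
  (3) Degemination: no change — [yatzinew]
  (4) Medial Vowel Deletion: [yatzinew] → [yatzinw]
  (5) Progressive Voicing Assimilation: [yatzinw] → [yatsinw]
/mivesigmo/:
  (1) Word-Final Devoicing: no change — [mivesigmo]
  (2) Initial Consonant Epenthesis: no change — [mivesigmo]
  (3) Degemination: no change — [mivesigmo]
  (4) Medial Vowel Deletion: [mivesigmo] → [mivsigmo]
  (5) Progressive Voicing Assimilation: [mivsigmo] → [mivzigmo]

[nitfk], [yatsinw], [mivzigmo]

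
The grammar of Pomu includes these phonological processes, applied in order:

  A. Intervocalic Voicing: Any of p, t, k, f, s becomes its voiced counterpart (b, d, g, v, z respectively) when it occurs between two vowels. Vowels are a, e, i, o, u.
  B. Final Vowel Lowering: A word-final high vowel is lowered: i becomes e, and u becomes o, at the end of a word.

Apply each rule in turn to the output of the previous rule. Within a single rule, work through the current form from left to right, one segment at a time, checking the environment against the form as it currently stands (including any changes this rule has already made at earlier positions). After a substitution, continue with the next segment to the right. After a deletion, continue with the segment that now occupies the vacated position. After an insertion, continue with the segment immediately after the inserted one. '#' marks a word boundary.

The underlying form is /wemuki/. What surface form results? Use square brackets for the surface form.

A Intervocalic Voicing: [wemuki] → [wemugi]
B Final Vowel Lowering: [wemugi] → [wemuge]

[wemuge]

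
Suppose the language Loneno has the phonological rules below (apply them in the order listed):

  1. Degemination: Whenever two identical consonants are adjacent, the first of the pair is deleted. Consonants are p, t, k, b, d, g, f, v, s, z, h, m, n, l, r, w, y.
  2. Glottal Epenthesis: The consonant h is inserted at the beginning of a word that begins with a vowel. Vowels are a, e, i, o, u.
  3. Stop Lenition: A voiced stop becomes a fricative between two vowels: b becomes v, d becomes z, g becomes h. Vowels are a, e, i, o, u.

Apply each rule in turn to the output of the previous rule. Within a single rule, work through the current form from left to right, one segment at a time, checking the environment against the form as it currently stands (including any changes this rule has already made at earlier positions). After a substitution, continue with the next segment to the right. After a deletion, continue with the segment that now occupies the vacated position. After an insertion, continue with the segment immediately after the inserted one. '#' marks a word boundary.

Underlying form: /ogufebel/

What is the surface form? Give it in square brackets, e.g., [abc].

[hohufevel]

1 Degemination: no change — [ogufebel]
2 Glottal Epenthesis: [ogufebel] → [hogufebel]
3 Stop Lenition: [hogufebel] → [hohufevel]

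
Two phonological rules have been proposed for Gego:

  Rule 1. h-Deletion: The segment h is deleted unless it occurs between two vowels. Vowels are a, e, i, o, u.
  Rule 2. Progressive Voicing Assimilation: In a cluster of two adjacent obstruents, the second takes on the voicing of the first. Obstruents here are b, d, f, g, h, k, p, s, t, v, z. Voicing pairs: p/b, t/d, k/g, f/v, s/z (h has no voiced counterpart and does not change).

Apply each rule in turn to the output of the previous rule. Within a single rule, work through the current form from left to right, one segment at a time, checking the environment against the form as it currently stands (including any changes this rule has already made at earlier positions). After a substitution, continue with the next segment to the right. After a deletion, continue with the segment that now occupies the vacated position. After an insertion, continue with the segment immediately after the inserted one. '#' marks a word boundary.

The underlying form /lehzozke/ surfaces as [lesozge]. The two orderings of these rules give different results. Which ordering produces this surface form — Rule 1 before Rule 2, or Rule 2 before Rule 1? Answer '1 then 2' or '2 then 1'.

2 then 1

Order 1 then 2:
  1 h-Deletion: [lehzozke] → [lezozke]
  2 Progressive Voicing Assimilation: [lezozke] → [lezozge]
  result: [lezozge]
Order 2 then 1:
  2 Progressive Voicing Assimilation: [lehzozke] → [lehsozge]
  1 h-Deletion: [lehsozge] → [lesozge]
  result: [lesozge]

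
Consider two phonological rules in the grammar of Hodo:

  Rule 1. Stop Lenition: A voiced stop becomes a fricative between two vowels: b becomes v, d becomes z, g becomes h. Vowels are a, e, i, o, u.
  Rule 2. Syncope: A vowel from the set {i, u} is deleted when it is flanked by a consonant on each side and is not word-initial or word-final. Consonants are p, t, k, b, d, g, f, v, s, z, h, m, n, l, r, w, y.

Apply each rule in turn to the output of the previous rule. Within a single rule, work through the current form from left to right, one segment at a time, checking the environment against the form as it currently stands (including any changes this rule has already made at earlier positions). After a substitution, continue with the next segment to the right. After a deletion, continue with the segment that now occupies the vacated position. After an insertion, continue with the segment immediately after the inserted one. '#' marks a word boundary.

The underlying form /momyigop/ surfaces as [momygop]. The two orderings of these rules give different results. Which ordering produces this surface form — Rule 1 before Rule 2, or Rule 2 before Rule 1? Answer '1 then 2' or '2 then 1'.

Order 1 then 2:
  1 Stop Lenition: [momyigop] → [momyihop]
  2 Syncope: [momyihop] → [momyhop]
  result: [momyhop]
Order 2 then 1:
  2 Syncope: [momyigop] → [momygop]
  1 Stop Lenition: no change — [momygop]
  result: [momygop]

2 then 1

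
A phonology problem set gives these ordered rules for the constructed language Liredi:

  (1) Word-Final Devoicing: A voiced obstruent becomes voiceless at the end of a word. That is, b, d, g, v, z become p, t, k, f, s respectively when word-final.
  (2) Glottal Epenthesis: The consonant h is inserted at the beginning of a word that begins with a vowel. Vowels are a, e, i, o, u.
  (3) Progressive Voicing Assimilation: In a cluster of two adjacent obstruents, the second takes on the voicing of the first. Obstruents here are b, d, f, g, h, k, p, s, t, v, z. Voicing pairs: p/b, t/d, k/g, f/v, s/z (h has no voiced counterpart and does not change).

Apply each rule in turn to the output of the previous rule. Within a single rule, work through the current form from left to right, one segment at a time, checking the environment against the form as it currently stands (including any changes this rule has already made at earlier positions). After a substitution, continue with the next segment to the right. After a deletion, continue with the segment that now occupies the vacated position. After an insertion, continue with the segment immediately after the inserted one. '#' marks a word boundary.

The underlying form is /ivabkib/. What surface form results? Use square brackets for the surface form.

(1) Word-Final Devoicing: [ivabkib] → [ivabkip]
(2) Glottal Epenthesis: [ivabkip] → [hivabkip]
(3) Progressive Voicing Assimilation: [hivabkip] → [hivabgip]

[hivabgip]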